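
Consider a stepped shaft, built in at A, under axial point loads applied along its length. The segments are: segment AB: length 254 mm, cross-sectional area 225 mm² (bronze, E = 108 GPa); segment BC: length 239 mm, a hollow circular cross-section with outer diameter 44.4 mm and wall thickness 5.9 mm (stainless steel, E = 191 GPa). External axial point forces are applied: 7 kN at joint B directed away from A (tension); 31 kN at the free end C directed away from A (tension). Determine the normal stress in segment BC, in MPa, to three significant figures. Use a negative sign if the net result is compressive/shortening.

Internal axial forces (sectioning from the free end, tension +): N_BC = 31 kN, N_AB = 38 kN.
A_BC = 713.6 mm².
σ_BC = N_BC/A_BC = 31000/713.6 = 43.44 MPa.

43.4 MPa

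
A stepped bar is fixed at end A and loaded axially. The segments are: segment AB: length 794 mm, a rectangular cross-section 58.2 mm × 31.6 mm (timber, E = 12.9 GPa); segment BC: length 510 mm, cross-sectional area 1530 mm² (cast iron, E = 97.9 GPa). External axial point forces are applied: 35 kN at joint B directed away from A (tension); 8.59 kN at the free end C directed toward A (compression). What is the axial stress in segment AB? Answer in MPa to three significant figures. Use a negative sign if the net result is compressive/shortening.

Internal axial forces (sectioning from the free end, tension +): N_BC = -8.59 kN, N_AB = 26.41 kN.
A_AB = 1839 mm².
σ_AB = N_AB/A_AB = 26410/1839 = 14.36 MPa.

14.4 MPa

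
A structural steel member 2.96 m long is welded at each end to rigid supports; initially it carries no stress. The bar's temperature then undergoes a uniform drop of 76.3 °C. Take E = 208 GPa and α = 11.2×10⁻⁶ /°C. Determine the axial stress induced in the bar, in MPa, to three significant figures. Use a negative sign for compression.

Free thermal expansion αLΔT = 11.2e-6 · 2960 · -76.3 = -2.529 mm.
The walls impose strain ε = −(-2.529)/2960 = 8.5456e-04; σ = Eε = 208000 · 8.5456e-04 = 177.7 MPa.

178 MPa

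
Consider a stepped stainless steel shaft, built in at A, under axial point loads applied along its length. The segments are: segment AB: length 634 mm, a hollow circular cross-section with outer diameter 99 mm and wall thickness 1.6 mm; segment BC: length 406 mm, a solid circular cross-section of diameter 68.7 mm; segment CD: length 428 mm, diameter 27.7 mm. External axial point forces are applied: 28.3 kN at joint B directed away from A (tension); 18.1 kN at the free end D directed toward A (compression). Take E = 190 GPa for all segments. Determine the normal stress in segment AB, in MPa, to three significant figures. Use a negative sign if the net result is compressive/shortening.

20.8 MPa

Internal axial forces (sectioning from the free end, tension +): N_CD = -18.1 kN, N_BC = -18.1 kN, N_AB = 10.2 kN.
A_AB = 489.6 mm².
σ_AB = N_AB/A_AB = 10200/489.6 = 20.83 MPa.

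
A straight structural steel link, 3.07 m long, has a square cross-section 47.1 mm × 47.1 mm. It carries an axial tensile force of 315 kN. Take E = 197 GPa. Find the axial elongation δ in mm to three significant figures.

2.21 mm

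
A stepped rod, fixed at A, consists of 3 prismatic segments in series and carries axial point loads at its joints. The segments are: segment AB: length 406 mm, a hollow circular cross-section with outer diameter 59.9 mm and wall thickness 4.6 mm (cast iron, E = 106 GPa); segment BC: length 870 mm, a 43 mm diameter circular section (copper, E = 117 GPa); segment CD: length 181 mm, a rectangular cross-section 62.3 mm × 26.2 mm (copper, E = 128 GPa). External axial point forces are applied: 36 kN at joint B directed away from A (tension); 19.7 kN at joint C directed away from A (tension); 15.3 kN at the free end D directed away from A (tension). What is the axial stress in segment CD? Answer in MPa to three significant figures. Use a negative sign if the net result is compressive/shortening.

Internal axial forces (sectioning from the free end, tension +): N_CD = 15.3 kN, N_BC = 35 kN, N_AB = 71 kN.
A_CD = 1632 mm².
σ_CD = N_CD/A_CD = 15300/1632 = 9.374 MPa.

9.37 MPa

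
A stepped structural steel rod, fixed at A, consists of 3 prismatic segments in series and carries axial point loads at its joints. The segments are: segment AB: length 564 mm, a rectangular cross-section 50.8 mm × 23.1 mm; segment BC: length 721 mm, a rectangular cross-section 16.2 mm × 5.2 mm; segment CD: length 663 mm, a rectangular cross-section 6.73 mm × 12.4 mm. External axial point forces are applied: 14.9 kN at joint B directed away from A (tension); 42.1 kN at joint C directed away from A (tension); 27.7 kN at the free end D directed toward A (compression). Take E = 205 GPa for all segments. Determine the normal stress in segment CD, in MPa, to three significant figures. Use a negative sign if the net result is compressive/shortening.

Internal axial forces (sectioning from the free end, tension +): N_CD = -27.7 kN, N_BC = 14.4 kN, N_AB = 29.3 kN.
A_CD = 83.45 mm².
σ_CD = N_CD/A_CD = -27700/83.45 = -331.9 MPa.

-332 MPa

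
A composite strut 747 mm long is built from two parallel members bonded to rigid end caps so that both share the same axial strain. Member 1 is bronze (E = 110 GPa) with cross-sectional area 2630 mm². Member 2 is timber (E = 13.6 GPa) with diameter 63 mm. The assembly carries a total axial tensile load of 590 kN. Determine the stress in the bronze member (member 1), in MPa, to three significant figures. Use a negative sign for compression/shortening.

A_2 = 3117 mm².
Equal strain + equilibrium ⇒ each member carries load in proportion to AE: A₁E₁ = 289300000 N, A₂E₂ = 42390000 N, ΣAE = 331700000 N.
σ₁ = P·E₁/ΣAE = 590000·110000/331700000 = 195.7 MPa.

196 MPa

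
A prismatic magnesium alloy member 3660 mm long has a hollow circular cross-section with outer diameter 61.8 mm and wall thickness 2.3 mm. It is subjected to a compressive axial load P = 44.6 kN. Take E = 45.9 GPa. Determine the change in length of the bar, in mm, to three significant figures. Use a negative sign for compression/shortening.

A = 429.9 mm².
δ_mech = NL/(AE) = -44600·3660/(429.9·45900) = -8.272 mm.

-8.27 mm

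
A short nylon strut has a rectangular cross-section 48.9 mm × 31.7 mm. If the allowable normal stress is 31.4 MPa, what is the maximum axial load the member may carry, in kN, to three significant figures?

A = 1550 mm².
P_max = σ_allow · A = 31.4 · 1550 = 48670 N = 48.67 kN.

48.7 kN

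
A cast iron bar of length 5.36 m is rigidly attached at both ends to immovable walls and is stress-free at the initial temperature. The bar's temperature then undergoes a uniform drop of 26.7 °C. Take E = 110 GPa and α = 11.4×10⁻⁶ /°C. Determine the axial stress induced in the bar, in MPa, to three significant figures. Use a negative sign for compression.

Free thermal expansion αLΔT = 11.4e-6 · 5360 · -26.7 = -1.631 mm.
The walls impose strain ε = −(-1.631)/5360 = 3.0438e-04; σ = Eε = 110000 · 3.0438e-04 = 33.48 MPa.

33.5 MPa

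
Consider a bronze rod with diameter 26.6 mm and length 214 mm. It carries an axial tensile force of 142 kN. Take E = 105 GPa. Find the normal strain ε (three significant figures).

0.00243

A = 555.7 mm².
σ = N/A = 255.5 MPa; ε = σ/E = 255.5/105000 = 2.434e-03.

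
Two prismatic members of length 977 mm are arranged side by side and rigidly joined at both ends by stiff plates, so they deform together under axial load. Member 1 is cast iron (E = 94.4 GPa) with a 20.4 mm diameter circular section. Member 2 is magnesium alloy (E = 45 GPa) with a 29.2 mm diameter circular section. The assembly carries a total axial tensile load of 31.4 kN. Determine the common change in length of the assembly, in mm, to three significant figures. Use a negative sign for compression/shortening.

0.503 mm

A_1 = 326.9 mm².
A_2 = 669.7 mm².
Equal strain + equilibrium ⇒ each member carries load in proportion to AE: A₁E₁ = 30850000 N, A₂E₂ = 30130000 N, ΣAE = 60990000 N.
δ = PL/ΣAE = 31400·977/60990000 = 0.503 mm.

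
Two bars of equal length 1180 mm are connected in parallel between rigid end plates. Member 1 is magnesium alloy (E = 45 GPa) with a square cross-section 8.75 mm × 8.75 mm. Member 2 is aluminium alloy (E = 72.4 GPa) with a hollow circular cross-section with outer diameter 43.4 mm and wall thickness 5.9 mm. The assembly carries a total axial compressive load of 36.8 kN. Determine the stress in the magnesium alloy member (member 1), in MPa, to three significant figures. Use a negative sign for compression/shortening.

-30.8 MPa

A_1 = 76.56 mm².
A_2 = 695.1 mm².
Equal strain + equilibrium ⇒ each member carries load in proportion to AE: A₁E₁ = 3445000 N, A₂E₂ = 50320000 N, ΣAE = 53770000 N.
σ₁ = P·E₁/ΣAE = -36800·45000/53770000 = -30.8 MPa.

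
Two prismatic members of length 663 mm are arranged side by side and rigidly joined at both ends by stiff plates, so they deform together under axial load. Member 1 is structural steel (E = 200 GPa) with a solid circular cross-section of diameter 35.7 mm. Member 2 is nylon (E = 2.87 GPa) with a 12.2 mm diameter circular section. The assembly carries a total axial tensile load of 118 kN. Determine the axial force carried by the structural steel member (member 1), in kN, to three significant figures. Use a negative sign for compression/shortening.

118 kN

A_1 = 1001 mm².
A_2 = 116.9 mm².
Equal strain + equilibrium ⇒ each member carries load in proportion to AE: A₁E₁ = 200200000 N, A₂E₂ = 335500 N, ΣAE = 200500000 N.
F₁ = P·A₁E₁/ΣAE = 118000·200200000/200500000 = 117800 N.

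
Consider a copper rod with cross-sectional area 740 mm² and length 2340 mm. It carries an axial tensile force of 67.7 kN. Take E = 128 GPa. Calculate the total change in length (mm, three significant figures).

δ_mech = NL/(AE) = 67700·2340/(740·128000) = 1.672 mm.

1.67 mm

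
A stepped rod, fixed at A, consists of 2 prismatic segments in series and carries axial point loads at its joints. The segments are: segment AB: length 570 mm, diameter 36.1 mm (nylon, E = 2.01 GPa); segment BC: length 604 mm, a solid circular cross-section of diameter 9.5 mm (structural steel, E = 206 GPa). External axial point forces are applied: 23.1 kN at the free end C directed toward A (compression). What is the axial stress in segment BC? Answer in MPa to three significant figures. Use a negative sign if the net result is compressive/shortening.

Internal axial forces (sectioning from the free end, tension +): N_BC = -23.1 kN, N_AB = -23.1 kN.
A_BC = 70.88 mm².
σ_BC = N_BC/A_BC = -23100/70.88 = -325.9 MPa.

-326 MPa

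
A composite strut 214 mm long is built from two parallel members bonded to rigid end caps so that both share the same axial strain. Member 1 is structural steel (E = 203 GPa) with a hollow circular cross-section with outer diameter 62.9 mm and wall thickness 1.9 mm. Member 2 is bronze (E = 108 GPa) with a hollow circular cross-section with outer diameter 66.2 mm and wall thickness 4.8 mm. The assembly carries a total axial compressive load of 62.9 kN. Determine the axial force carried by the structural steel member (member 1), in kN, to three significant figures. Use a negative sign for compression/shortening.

-26.7 kN

A_1 = 364.1 mm².
A_2 = 925.9 mm².
Equal strain + equilibrium ⇒ each member carries load in proportion to AE: A₁E₁ = 73910000 N, A₂E₂ = 100000000 N, ΣAE = 173900000 N.
F₁ = P·A₁E₁/ΣAE = -62900·73910000/173900000 = -26730 N.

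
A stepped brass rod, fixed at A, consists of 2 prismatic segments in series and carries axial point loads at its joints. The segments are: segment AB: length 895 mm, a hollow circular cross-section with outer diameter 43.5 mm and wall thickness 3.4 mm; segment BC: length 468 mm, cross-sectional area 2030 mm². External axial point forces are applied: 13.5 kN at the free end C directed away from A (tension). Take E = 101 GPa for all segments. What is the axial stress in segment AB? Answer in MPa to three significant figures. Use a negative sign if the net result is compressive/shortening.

Internal axial forces (sectioning from the free end, tension +): N_BC = 13.5 kN, N_AB = 13.5 kN.
A_AB = 428.3 mm².
σ_AB = N_AB/A_AB = 13500/428.3 = 31.52 MPa.

31.5 MPa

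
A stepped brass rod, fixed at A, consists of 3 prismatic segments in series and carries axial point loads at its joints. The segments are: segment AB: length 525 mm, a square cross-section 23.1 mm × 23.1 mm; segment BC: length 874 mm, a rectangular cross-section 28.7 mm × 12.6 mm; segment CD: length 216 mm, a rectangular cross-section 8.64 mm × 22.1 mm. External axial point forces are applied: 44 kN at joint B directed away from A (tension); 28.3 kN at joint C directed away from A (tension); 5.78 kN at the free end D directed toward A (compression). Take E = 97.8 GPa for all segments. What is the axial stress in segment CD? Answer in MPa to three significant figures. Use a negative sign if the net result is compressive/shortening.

-30.3 MPa

Internal axial forces (sectioning from the free end, tension +): N_CD = -5.78 kN, N_BC = 22.52 kN, N_AB = 66.52 kN.
A_CD = 190.9 mm².
σ_CD = N_CD/A_CD = -5780/190.9 = -30.27 MPa.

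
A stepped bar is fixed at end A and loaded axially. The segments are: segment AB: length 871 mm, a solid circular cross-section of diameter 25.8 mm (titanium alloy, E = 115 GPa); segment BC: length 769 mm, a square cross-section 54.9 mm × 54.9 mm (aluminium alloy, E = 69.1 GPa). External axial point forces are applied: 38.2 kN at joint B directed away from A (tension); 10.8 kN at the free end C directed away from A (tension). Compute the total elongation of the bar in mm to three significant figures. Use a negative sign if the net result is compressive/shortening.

Internal axial forces (sectioning from the free end, tension +): N_BC = 10.8 kN, N_AB = 49 kN.
A_AB = 522.8 mm².
A_BC = 3014 mm².
δ_AB = 49000·871/(522.8·115000) = 0.7099 mm
δ_BC = 10800·769/(3014·69100) = 0.03988 mm
δ = Σδ_i = 0.7498 mm.

0.750 mm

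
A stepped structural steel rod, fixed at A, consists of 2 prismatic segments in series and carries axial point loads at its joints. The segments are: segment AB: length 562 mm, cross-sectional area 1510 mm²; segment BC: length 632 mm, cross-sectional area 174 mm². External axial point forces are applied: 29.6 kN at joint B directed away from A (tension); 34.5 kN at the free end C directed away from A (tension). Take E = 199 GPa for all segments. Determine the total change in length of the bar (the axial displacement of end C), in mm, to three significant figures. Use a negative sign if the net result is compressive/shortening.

Internal axial forces (sectioning from the free end, tension +): N_BC = 34.5 kN, N_AB = 64.1 kN.
δ_AB = 64100·562/(1510·199000) = 0.1199 mm
δ_BC = 34500·632/(174·199000) = 0.6297 mm
δ = Σδ_i = 0.7496 mm.

0.750 mm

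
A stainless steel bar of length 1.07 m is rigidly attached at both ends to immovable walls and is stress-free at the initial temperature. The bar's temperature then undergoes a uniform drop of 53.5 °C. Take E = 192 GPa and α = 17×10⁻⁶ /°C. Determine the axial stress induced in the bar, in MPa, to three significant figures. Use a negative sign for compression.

Free thermal expansion αLΔT = 17e-6 · 1070 · -53.5 = -0.9732 mm.
The walls impose strain ε = −(-0.9732)/1070 = 9.0950e-04; σ = Eε = 192000 · 9.0950e-04 = 174.6 MPa.

175 MPa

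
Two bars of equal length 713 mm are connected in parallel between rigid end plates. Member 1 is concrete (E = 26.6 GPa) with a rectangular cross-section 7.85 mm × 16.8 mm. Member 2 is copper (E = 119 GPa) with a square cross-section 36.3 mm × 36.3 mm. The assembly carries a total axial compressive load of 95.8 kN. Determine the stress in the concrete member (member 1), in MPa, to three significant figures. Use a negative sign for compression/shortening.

-15.9 MPa

A_1 = 131.9 mm².
A_2 = 1318 mm².
Equal strain + equilibrium ⇒ each member carries load in proportion to AE: A₁E₁ = 3508000 N, A₂E₂ = 156800000 N, ΣAE = 160300000 N.
σ₁ = P·E₁/ΣAE = -95800·26600/160300000 = -15.9 MPa.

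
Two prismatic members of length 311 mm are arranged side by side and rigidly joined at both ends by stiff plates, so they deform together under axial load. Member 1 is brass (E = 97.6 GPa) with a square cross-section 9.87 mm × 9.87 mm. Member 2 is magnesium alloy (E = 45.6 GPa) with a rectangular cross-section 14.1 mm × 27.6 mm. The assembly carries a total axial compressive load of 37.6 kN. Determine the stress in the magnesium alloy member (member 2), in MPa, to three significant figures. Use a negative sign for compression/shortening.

-62.9 MPa

A_1 = 97.42 mm².
A_2 = 389.2 mm².
Equal strain + equilibrium ⇒ each member carries load in proportion to AE: A₁E₁ = 9508000 N, A₂E₂ = 17750000 N, ΣAE = 27250000 N.
σ₂ = P·E₂/ΣAE = -37600·45600/27250000 = -62.91 MPa.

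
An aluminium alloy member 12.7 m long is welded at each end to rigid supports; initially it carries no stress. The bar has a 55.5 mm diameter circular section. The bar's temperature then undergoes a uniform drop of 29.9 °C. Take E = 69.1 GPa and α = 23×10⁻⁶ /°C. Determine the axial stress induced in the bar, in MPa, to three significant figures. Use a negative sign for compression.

47.5 MPa

Free thermal expansion αLΔT = 23e-6 · 12700 · -29.9 = -8.734 mm.
The walls impose strain ε = −(-8.734)/12700 = 6.8770e-04; σ = Eε = 69100 · 6.8770e-04 = 47.52 MPa.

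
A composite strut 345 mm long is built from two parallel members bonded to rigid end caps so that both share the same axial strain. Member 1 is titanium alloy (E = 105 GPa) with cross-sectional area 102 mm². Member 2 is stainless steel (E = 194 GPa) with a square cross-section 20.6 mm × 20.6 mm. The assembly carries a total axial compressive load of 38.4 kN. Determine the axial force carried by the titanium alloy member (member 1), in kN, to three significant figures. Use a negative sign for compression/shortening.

-4.42 kN

A_2 = 424.4 mm².
Equal strain + equilibrium ⇒ each member carries load in proportion to AE: A₁E₁ = 10710000 N, A₂E₂ = 82330000 N, ΣAE = 93040000 N.
F₁ = P·A₁E₁/ΣAE = -38400·10710000/93040000 = -4420 N.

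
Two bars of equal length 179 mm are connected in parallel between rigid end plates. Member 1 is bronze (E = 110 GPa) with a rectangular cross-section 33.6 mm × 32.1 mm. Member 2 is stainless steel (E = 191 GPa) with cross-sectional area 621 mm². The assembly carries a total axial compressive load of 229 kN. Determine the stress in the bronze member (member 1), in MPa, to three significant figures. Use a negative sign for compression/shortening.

A_1 = 1079 mm².
Equal strain + equilibrium ⇒ each member carries load in proportion to AE: A₁E₁ = 118600000 N, A₂E₂ = 118600000 N, ΣAE = 237300000 N.
σ₁ = P·E₁/ΣAE = -229000·110000/237300000 = -106.2 MPa.

-106 MPa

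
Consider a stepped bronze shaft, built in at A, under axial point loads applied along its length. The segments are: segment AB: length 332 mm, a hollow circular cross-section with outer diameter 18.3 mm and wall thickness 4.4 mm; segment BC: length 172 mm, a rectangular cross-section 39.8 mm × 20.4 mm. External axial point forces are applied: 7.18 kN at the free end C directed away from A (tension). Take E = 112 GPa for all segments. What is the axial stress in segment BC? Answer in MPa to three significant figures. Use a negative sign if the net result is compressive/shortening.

Internal axial forces (sectioning from the free end, tension +): N_BC = 7.18 kN, N_AB = 7.18 kN.
A_BC = 811.9 mm².
σ_BC = N_BC/A_BC = 7180/811.9 = 8.843 MPa.

8.84 MPa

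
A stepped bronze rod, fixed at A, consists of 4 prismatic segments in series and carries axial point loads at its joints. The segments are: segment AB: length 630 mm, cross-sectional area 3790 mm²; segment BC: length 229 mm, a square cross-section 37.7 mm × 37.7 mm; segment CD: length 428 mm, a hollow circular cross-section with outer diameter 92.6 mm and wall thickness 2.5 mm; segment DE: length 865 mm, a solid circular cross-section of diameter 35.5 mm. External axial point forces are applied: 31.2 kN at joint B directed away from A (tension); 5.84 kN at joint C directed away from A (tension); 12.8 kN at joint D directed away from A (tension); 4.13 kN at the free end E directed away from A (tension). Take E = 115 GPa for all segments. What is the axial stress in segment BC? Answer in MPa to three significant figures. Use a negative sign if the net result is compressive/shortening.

Internal axial forces (sectioning from the free end, tension +): N_DE = 4.13 kN, N_CD = 16.93 kN, N_BC = 22.77 kN, N_AB = 53.97 kN.
A_BC = 1421 mm².
σ_BC = N_BC/A_BC = 22770/1421 = 16.02 MPa.

16.0 MPa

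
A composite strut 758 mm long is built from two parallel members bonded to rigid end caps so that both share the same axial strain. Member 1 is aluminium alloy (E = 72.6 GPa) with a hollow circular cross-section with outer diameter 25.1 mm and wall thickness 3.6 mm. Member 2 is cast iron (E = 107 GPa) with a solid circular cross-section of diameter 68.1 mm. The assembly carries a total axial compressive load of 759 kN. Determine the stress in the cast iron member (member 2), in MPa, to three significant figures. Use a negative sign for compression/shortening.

A_1 = 243.2 mm².
A_2 = 3642 mm².
Equal strain + equilibrium ⇒ each member carries load in proportion to AE: A₁E₁ = 17650000 N, A₂E₂ = 389700000 N, ΣAE = 407400000 N.
σ₂ = P·E₂/ΣAE = -759000·107000/407400000 = -199.4 MPa.

-199 MPa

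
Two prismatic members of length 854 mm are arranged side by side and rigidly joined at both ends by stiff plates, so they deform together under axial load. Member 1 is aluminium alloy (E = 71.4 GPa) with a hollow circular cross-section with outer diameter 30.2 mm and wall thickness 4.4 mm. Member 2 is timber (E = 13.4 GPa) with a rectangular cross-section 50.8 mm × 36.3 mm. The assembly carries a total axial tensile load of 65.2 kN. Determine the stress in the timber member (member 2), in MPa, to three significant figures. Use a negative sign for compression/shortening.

A_1 = 356.6 mm².
A_2 = 1844 mm².
Equal strain + equilibrium ⇒ each member carries load in proportion to AE: A₁E₁ = 25460000 N, A₂E₂ = 24710000 N, ΣAE = 50170000 N.
σ₂ = P·E₂/ΣAE = 65200·13400/50170000 = 17.41 MPa.

17.4 MPa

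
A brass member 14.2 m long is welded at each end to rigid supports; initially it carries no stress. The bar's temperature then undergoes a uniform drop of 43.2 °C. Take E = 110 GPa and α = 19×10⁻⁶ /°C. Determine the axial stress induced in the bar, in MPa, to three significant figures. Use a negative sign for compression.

Free thermal expansion αLΔT = 19e-6 · 14200 · -43.2 = -11.66 mm.
The walls impose strain ε = −(-11.66)/14200 = 8.2080e-04; σ = Eε = 110000 · 8.2080e-04 = 90.29 MPa.

90.3 MPa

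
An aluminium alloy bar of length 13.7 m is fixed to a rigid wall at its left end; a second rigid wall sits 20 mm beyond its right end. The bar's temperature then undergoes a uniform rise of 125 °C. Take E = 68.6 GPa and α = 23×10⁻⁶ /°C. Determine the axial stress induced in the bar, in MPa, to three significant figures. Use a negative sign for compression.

Free thermal expansion αLΔT = 23e-6 · 13700 · 125 = 39.39 mm.
The walls engage after the gap closes; constrained expansion = 39.39 − 20 = 19.39 mm.
The walls impose strain ε = −(19.39)/13700 = -1.4151e-03; σ = Eε = 68600 · -1.4151e-03 = -97.08 MPa.

-97.1 MPa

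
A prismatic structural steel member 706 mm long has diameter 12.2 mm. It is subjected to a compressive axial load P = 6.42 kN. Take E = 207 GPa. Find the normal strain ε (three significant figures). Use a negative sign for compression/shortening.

-2.65e-04

A = 116.9 mm².
σ = N/A = -54.92 MPa; ε = σ/E = -54.92/207000 = -2.653e-04.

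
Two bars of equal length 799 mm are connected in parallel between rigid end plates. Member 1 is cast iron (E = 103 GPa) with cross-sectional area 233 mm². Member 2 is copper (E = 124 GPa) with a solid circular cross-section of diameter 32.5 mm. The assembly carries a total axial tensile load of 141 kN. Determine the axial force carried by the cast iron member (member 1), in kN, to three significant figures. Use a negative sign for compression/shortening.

A_2 = 829.6 mm².
Equal strain + equilibrium ⇒ each member carries load in proportion to AE: A₁E₁ = 24000000 N, A₂E₂ = 102900000 N, ΣAE = 126900000 N.
F₁ = P·A₁E₁/ΣAE = 141000·24000000/126900000 = 26670 N.

26.7 kN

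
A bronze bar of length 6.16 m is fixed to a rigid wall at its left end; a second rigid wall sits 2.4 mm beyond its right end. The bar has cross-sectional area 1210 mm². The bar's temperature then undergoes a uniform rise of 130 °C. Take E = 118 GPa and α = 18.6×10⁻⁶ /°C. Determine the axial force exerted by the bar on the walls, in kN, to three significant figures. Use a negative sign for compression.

Free thermal expansion αLΔT = 18.6e-6 · 6160 · 130 = 14.89 mm.
The walls engage after the gap closes; constrained expansion = 14.89 − 2.4 = 12.49 mm.
The walls impose strain ε = −(12.49)/6160 = -2.0284e-03; σ = Eε = 118000 · -2.0284e-03 = -239.3 MPa.
Wall reaction R = σ·A = -239.3·1210 = -289600 N = -289.6 kN.

-290 kN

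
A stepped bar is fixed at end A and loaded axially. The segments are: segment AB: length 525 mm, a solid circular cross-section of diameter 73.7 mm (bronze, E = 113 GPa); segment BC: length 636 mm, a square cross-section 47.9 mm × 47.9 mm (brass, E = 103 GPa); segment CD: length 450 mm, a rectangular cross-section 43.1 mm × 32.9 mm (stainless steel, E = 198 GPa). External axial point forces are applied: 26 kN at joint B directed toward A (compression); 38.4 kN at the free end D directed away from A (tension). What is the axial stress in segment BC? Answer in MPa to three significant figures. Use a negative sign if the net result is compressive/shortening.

16.7 MPa

Internal axial forces (sectioning from the free end, tension +): N_CD = 38.4 kN, N_BC = 38.4 kN, N_AB = 12.4 kN.
A_BC = 2294 mm².
σ_BC = N_BC/A_BC = 38400/2294 = 16.74 MPa.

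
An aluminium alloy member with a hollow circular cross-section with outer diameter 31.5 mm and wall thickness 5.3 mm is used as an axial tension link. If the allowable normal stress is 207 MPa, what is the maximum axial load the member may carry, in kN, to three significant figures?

A = 436.2 mm².
P_max = σ_allow · A = 207 · 436.2 = 90300 N = 90.3 kN.

90.3 kN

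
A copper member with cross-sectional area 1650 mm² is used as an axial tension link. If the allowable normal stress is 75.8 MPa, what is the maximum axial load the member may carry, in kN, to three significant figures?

125 kN

P_max = σ_allow · A = 75.8 · 1650 = 125100 N = 125.1 kN.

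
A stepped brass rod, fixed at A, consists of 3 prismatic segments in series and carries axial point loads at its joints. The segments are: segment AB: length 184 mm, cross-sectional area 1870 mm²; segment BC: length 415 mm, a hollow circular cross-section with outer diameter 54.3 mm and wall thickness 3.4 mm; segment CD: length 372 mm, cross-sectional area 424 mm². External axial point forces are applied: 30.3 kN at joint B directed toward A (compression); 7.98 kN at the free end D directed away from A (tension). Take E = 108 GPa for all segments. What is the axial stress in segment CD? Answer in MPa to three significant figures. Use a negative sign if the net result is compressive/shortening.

18.8 MPa

Internal axial forces (sectioning from the free end, tension +): N_CD = 7.98 kN, N_BC = 7.98 kN, N_AB = -22.32 kN.
σ_CD = N_CD/A_CD = 7980/424 = 18.82 MPa.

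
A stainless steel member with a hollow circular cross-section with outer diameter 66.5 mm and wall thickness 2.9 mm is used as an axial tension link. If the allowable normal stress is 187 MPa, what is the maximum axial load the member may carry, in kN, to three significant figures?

108 kN

A = 579.4 mm².
P_max = σ_allow · A = 187 · 579.4 = 108400 N = 108.4 kN.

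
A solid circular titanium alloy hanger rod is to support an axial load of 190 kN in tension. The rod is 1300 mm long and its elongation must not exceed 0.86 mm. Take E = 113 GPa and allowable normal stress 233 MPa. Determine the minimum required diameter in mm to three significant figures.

56.9 mm

Required area A ≥ P/σ_allow = 190000/233 = 815.5 mm².
For a solid circular section, d ≥ √(4A/π) = 32.22 mm.
Elongation limit: A ≥ PL/(Eδ_allow) = 190000·1300/(113000·0.86) = 2542 mm² ⇒ d ≥ 56.89 mm.
The elongation limit governs.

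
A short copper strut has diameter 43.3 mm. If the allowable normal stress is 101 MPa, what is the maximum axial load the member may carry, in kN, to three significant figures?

A = 1473 mm².
P_max = σ_allow · A = 101 · 1473 = 148700 N = 148.7 kN.

149 kN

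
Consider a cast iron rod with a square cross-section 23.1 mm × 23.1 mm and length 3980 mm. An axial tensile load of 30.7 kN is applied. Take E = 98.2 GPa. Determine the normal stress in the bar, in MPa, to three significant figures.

57.5 MPa

A = 533.6 mm².
σ = N/A = 30700/533.6 = 57.53 MPa.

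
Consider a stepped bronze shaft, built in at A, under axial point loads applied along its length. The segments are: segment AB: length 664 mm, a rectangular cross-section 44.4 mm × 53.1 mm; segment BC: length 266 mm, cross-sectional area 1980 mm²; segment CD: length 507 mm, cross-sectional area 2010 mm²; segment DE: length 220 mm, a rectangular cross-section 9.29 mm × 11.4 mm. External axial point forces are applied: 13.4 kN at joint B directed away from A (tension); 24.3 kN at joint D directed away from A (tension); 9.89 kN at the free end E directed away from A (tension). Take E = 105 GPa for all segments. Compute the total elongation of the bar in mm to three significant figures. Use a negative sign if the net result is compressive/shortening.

Internal axial forces (sectioning from the free end, tension +): N_DE = 9.89 kN, N_CD = 34.19 kN, N_BC = 34.19 kN, N_AB = 47.59 kN.
A_AB = 2358 mm².
A_DE = 105.9 mm².
δ_AB = 47590·664/(2358·105000) = 0.1276 mm
δ_BC = 34190·266/(1980·105000) = 0.04374 mm
δ_CD = 34190·507/(2010·105000) = 0.08213 mm
δ_DE = 9890·220/(105.9·105000) = 0.1957 mm
δ = Σδ_i = 0.4492 mm.

0.449 mm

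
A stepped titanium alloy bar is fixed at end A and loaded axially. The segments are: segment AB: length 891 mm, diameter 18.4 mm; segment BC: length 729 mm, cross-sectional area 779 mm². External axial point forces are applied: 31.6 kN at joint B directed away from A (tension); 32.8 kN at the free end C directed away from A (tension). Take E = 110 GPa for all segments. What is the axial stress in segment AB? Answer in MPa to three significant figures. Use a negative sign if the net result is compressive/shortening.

Internal axial forces (sectioning from the free end, tension +): N_BC = 32.8 kN, N_AB = 64.4 kN.
A_AB = 265.9 mm².
σ_AB = N_AB/A_AB = 64400/265.9 = 242.2 MPa.

242 MPa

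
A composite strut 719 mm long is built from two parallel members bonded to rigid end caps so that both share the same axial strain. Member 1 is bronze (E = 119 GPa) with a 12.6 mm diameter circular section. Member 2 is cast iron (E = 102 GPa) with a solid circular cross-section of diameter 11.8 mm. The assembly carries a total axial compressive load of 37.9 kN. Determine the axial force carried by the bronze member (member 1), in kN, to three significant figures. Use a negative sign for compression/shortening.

A_1 = 124.7 mm².
A_2 = 109.4 mm².
Equal strain + equilibrium ⇒ each member carries load in proportion to AE: A₁E₁ = 14840000 N, A₂E₂ = 11150000 N, ΣAE = 25990000 N.
F₁ = P·A₁E₁/ΣAE = -37900·14840000/25990000 = -21640 N.

-21.6 kN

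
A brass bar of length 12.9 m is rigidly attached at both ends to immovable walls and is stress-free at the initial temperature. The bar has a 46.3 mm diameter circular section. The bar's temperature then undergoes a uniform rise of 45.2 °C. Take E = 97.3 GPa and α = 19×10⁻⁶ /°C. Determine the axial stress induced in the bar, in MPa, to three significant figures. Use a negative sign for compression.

Free thermal expansion αLΔT = 19e-6 · 12900 · 45.2 = 11.08 mm.
The walls impose strain ε = −(11.08)/12900 = -8.5880e-04; σ = Eε = 97300 · -8.5880e-04 = -83.56 MPa.

-83.6 MPa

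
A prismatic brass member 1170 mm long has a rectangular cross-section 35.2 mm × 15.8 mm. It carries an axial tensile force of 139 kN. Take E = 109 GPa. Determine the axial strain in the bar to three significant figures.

0.00229

A = 556.2 mm².
σ = N/A = 249.9 MPa; ε = σ/E = 249.9/109000 = 2.293e-03.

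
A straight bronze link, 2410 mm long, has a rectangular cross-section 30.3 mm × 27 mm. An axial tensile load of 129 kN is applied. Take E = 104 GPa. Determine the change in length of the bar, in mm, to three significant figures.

3.65 mm

A = 818.1 mm².
δ_mech = NL/(AE) = 129000·2410/(818.1·104000) = 3.654 mm.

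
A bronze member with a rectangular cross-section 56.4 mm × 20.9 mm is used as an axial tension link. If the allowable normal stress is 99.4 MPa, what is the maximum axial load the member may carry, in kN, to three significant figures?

117 kN

A = 1179 mm².
P_max = σ_allow · A = 99.4 · 1179 = 117200 N = 117.2 kN.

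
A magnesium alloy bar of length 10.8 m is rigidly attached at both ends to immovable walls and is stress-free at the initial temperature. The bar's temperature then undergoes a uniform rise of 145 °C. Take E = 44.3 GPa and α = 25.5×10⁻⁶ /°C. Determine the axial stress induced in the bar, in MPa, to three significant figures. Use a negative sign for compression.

-164 MPa

Free thermal expansion αLΔT = 25.5e-6 · 10800 · 145 = 39.93 mm.
The walls impose strain ε = −(39.93)/10800 = -3.6975e-03; σ = Eε = 44300 · -3.6975e-03 = -163.8 MPa.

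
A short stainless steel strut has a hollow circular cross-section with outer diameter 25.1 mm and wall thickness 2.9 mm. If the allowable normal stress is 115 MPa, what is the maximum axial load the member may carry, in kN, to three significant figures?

A = 202.3 mm².
P_max = σ_allow · A = 115 · 202.3 = 23260 N = 23.26 kN.

23.3 kN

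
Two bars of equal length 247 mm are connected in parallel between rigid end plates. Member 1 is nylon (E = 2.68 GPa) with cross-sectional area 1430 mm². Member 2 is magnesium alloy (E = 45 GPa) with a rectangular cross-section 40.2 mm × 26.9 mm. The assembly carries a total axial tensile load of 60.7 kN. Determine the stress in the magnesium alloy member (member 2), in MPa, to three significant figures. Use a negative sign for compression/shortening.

52.0 MPa

A_2 = 1081 mm².
Equal strain + equilibrium ⇒ each member carries load in proportion to AE: A₁E₁ = 3832000 N, A₂E₂ = 48660000 N, ΣAE = 52490000 N.
σ₂ = P·E₂/ΣAE = 60700·45000/52490000 = 52.03 MPa.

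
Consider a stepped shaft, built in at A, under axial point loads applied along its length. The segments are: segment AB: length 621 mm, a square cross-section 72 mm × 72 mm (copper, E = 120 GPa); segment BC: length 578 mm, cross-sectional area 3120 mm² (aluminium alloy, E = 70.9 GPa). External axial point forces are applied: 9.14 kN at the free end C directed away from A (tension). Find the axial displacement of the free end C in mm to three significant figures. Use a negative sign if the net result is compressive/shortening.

0.0330 mm

Internal axial forces (sectioning from the free end, tension +): N_BC = 9.14 kN, N_AB = 9.14 kN.
A_AB = 5184 mm².
δ_AB = 9140·621/(5184·120000) = 0.009124 mm
δ_BC = 9140·578/(3120·70900) = 0.02388 mm
δ = Σδ_i = 0.03301 mm.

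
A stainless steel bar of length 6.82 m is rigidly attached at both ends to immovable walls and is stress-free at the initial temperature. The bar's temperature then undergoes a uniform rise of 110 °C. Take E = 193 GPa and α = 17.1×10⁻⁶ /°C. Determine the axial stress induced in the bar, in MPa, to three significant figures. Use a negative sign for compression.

Free thermal expansion αLΔT = 17.1e-6 · 6820 · 110 = 12.83 mm.
The walls impose strain ε = −(12.83)/6820 = -1.8810e-03; σ = Eε = 193000 · -1.8810e-03 = -363 MPa.

-363 MPa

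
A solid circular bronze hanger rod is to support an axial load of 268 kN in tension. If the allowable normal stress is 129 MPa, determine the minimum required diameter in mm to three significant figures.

Required area A ≥ P/σ_allow = 268000/129 = 2078 mm².
For a solid circular section, d ≥ √(4A/π) = 51.43 mm.

51.4 mm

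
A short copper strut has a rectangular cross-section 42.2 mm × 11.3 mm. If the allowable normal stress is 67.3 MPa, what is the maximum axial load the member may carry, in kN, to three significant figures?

A = 476.9 mm².
P_max = σ_allow · A = 67.3 · 476.9 = 32090 N = 32.09 kN.

32.1 kN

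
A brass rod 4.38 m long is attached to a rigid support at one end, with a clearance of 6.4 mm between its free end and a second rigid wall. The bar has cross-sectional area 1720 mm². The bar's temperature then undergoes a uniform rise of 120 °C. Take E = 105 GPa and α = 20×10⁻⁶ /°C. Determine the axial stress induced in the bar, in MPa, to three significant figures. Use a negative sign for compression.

-98.6 MPa

Free thermal expansion αLΔT = 20e-6 · 4380 · 120 = 10.51 mm.
The walls engage after the gap closes; constrained expansion = 10.51 − 6.4 = 4.112 mm.
The walls impose strain ε = −(4.112)/4380 = -9.3881e-04; σ = Eε = 105000 · -9.3881e-04 = -98.58 MPa.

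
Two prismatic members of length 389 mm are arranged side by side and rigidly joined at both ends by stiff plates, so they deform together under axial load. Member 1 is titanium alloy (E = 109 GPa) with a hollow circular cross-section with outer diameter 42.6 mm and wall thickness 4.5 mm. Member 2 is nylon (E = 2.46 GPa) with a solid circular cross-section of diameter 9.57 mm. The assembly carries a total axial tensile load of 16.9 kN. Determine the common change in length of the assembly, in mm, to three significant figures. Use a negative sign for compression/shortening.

A_1 = 538.6 mm².
A_2 = 71.93 mm².
Equal strain + equilibrium ⇒ each member carries load in proportion to AE: A₁E₁ = 58710000 N, A₂E₂ = 176900 N, ΣAE = 58890000 N.
δ = PL/ΣAE = 16900·389/58890000 = 0.1116 mm.

0.112 mm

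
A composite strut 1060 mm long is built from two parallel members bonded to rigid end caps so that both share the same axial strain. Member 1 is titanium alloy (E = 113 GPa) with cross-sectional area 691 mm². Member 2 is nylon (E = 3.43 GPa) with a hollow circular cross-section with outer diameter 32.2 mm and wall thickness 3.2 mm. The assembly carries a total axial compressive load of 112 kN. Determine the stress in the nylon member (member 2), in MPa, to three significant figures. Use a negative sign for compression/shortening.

A_2 = 291.5 mm².
Equal strain + equilibrium ⇒ each member carries load in proportion to AE: A₁E₁ = 78080000 N, A₂E₂ = 1000000 N, ΣAE = 79080000 N.
σ₂ = P·E₂/ΣAE = -112000·3430/79080000 = -4.858 MPa.

-4.86 MPa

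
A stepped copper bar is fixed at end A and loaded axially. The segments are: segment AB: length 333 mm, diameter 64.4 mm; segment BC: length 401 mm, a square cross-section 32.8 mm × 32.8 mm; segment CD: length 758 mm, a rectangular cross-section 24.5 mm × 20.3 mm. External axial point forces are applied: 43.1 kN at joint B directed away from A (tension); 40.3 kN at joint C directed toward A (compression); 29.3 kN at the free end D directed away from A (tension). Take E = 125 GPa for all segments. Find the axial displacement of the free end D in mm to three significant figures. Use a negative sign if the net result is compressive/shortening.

Internal axial forces (sectioning from the free end, tension +): N_CD = 29.3 kN, N_BC = -11 kN, N_AB = 32.1 kN.
A_AB = 3257 mm².
A_BC = 1076 mm².
A_CD = 497.4 mm².
δ_AB = 32100·333/(3257·125000) = 0.02625 mm
δ_BC = -11000·401/(1076·125000) = -0.0328 mm
δ_CD = 29300·758/(497.4·125000) = 0.3572 mm
δ = Σδ_i = 0.3507 mm.

0.351 mm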